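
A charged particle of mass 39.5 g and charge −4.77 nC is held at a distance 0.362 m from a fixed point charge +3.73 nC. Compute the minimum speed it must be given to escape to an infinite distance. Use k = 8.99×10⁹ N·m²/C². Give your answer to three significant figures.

4.73×10⁻³ m/s

To just escape, total mechanical energy must reach zero at infinity: ½mv²_min + U = 0, so ½mv²_min = −U = |kQq|/r.
|U| = |kQq|/r = (8.99×10⁹ N·m²/C²)(3.73×10⁻⁹)(4.77×10⁻⁹)/(0.362) = 4.42×10⁻⁷ J.
v_min = √(2|U|/m) = √(2·4.42×10⁻⁷/0.0395) = 4.73×10⁻³ m/s.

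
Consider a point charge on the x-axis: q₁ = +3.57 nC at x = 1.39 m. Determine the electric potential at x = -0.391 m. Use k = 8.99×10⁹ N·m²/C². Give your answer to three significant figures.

18.0 V

The total potential is the scalar sum of each charge's contribution, V = Σ kqᵢ/rᵢ.
V = k[(3.57×10⁻⁹)/(1.78)] = 18.0 V.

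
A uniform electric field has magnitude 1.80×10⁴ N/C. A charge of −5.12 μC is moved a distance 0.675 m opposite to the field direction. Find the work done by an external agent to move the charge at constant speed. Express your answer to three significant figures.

The potential change for a displacement 0.675 m opposite to the field direction is ΔV = +Ed = 1.22×10⁴ V.
W_ext = qΔV = -0.0622 J.

-0.0622 J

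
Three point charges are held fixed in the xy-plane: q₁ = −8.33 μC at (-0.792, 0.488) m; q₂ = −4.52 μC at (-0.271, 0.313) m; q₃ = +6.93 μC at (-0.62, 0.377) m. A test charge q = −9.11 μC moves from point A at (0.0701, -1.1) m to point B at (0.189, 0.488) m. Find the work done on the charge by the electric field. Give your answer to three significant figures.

The work done by the electric force is W_field = −ΔU = −q(V_B − V_A) = q(V_A − V_B).
At A: distances to the source charges are 1.81 m, 1.45 m, 1.63 m; V_A = Σ kqᵢ/rᵢ = -3.12×10⁴ V.
At B: distances to the source charges are 0.981 m, 0.492 m, 0.817 m; V_B = Σ kqᵢ/rᵢ = -8.26×10⁴ V.
ΔV = V_B − V_A = -5.14×10⁴ V.
W_field = −qΔV = −(-9.11×10⁻⁶ C)(-5.14×10⁴ V) = -0.468 J.

-0.468 J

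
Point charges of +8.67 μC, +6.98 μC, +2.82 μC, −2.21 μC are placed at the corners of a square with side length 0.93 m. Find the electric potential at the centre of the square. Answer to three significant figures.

2.22×10⁵ V

The total potential is the scalar sum of each charge's contribution, V = Σ kqᵢ/rᵢ.
The distance from each corner to the centre is a√2/2 = 0.658 m.
V = k[(8.67×10⁻⁶)/(0.658) + (6.98×10⁻⁶)/(0.658) + (2.82×10⁻⁶)/(0.658) + (-2.21×10⁻⁶)/(0.658)] = 2.22×10⁵ V.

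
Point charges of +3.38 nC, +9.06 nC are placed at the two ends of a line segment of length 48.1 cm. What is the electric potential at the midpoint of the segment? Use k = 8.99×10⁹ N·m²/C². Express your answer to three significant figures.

Electric potential is a scalar, so the contributions from each charge add algebraically: V = Σ kqᵢ/rᵢ.
Each charge is 0.241 m from the midpoint.
V = k[(3.38×10⁻⁹)/(0.241) + (9.06×10⁻⁹)/(0.241)] = 465 V.

465 V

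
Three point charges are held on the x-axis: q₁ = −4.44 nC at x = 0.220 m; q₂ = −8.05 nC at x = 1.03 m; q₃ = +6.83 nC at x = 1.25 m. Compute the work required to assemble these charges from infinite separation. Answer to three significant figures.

The assembly work is the sum of pairwise potential energies, U = Σ_{i<j} kqᵢqⱼ/rᵢⱼ.
Pair separations: r₁₂ = 0.810 m, r₁₃ = 1.03 m, r₂₃ = 0.220 m.
U = (3.97×10⁻⁷) + (-2.65×10⁻⁷) + (-2.25×10⁻⁶) = -2.11×10⁻⁶ J.

-2.11×10⁻⁶ J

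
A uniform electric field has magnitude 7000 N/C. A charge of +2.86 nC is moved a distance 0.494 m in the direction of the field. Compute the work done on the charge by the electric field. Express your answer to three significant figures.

The potential change for a displacement 0.494 m in the direction of the field is ΔV = −Ed = -3460 V.
W_field = −qΔV = 9.89×10⁻⁶ J.

9.89×10⁻⁶ J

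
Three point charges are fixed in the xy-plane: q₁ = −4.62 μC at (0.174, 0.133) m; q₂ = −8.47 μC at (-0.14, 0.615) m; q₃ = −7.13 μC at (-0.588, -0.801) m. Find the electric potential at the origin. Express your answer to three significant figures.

-3.75×10⁵ V

The total potential is the scalar sum of each charge's contribution, V = Σ kqᵢ/rᵢ.
Distances from the field point to each charge: r₁ = 0.219 m, r₂ = 0.631 m, r₃ = 0.994 m.
V = k[(-4.62×10⁻⁶)/(0.219) + (-8.47×10⁻⁶)/(0.631) + (-7.13×10⁻⁶)/(0.994)] = -3.75×10⁵ V.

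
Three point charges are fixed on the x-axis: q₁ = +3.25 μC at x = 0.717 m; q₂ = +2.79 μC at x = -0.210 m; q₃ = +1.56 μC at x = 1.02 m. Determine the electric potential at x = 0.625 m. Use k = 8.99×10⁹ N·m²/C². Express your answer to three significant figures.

The total potential is the scalar sum of each charge's contribution, V = Σ kqᵢ/rᵢ.
Distances from the field point to each charge: r₁ = 0.0920 m, r₂ = 0.835 m, r₃ = 0.395 m.
V = k[(3.25×10⁻⁶)/(0.0920) + (2.79×10⁻⁶)/(0.835) + (1.56×10⁻⁶)/(0.395)] = 3.83×10⁵ V.

3.83×10⁵ V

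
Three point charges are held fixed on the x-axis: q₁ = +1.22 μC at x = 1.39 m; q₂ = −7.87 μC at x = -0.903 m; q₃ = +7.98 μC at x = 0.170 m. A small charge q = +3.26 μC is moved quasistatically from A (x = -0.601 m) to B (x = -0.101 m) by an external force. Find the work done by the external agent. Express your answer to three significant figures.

1.04 J

For quasistatic motion the external work equals the change in potential energy: W_ext = qΔV = q(V_B − V_A).
At A: distances to the source charges are 1.99 m, 0.302 m, 0.771 m; V_A = Σ kqᵢ/rᵢ = -1.36×10⁵ V.
At B: distances to the source charges are 1.49 m, 0.802 m, 0.271 m; V_B = Σ kqᵢ/rᵢ = 1.84×10⁵ V.
ΔV = V_B − V_A = 3.20×10⁵ V.
W_ext = qΔV = (3.26×10⁻⁶ C)(3.20×10⁵ V) = 1.04 J.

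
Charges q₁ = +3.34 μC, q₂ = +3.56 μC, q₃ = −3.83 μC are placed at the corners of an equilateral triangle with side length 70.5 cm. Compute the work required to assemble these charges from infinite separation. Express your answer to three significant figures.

-0.185 J

The assembly work is the sum of pairwise potential energies, U = Σ_{i<j} kqᵢqⱼ/rᵢⱼ.
All three pair separations equal the side length, 0.705 m.
U = (0.152) + (-0.163) + (-0.174) = -0.185 J.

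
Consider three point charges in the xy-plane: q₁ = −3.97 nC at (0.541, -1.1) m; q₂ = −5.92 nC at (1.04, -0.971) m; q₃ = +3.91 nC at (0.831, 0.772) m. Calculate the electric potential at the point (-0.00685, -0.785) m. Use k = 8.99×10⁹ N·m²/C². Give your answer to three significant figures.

-86.7 V

The total potential is the scalar sum of each charge's contribution, V = Σ kqᵢ/rᵢ.
Distances from the field point to each charge: r₁ = 0.632 m, r₂ = 1.06 m, r₃ = 1.77 m.
V = k[(-3.97×10⁻⁹)/(0.632) + (-5.92×10⁻⁹)/(1.06) + (3.91×10⁻⁹)/(1.77)] = -86.7 V.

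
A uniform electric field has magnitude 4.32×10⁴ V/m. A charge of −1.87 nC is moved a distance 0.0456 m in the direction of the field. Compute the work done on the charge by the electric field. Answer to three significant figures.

The potential change for a displacement 0.0456 m in the direction of the field is ΔV = −Ed = -1970 V.
W_field = −qΔV = -3.68×10⁻⁶ J.

-3.68×10⁻⁶ J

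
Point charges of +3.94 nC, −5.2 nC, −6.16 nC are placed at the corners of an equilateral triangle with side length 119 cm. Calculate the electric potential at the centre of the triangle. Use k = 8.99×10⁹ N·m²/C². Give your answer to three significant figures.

The total potential is the scalar sum of each charge's contribution, V = Σ kqᵢ/rᵢ.
The distance from each vertex to the centroid is a/√3 = 0.687 m.
V = k[(3.94×10⁻⁹)/(0.687) + (-5.20×10⁻⁹)/(0.687) + (-6.16×10⁻⁹)/(0.687)] = -97.1 V.

-97.1 V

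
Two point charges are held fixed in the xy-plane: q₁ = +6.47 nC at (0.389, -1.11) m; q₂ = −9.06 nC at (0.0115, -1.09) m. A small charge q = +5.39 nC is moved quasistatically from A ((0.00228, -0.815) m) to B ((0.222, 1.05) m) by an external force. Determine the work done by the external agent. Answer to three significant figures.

8.91×10⁻⁷ J

For quasistatic motion the external work equals the change in potential energy: W_ext = qΔV = q(V_B − V_A).
At A: distances to the source charges are 0.486 m, 0.275 m; V_A = Σ kqᵢ/rᵢ = -176 V.
At B: distances to the source charges are 2.17 m, 2.15 m; V_B = Σ kqᵢ/rᵢ = -11.0 V.
ΔV = V_B − V_A = 165 V.
W_ext = qΔV = (5.39×10⁻⁹ C)(165 V) = 8.91×10⁻⁷ J.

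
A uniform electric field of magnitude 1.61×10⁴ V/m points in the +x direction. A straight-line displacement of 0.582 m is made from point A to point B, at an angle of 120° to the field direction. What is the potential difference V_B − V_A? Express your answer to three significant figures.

Only the component of displacement along E changes the potential: ΔV = −E·d·cosθ.
ΔV = −(1.61×10⁴ V/m)(0.582 m)cos120° = 4690 V.

4690 V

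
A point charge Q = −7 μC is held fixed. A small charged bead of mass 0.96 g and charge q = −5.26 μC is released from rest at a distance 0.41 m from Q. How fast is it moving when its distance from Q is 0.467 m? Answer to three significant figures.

14.3 m/s

Only the electrostatic force acts, so mechanical energy is conserved: ½mv² = U₁ − U₂ = kQq(1/r₁ − 1/r₂).
U₁ − U₂ = (8.99×10⁹ N·m²/C²)(-7.00×10⁻⁶ C)(-5.26×10⁻⁶ C)(1/0.410 − 1/0.467) = 0.0985 J.
v = √(2·0.0985/9.60×10⁻⁴) = 14.3 m/s.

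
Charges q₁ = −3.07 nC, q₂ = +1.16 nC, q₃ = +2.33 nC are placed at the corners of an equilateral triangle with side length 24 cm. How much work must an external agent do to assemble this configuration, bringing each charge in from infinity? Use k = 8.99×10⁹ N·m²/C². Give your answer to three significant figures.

The work to assemble the configuration equals its total potential energy, U = Σ kqᵢqⱼ/rᵢⱼ over all pairs.
All three pair separations equal the side length, 0.240 m.
U = (-1.33×10⁻⁷) + (-2.68×10⁻⁷) + (1.01×10⁻⁷) = -3.00×10⁻⁷ J.

-3.00×10⁻⁷ J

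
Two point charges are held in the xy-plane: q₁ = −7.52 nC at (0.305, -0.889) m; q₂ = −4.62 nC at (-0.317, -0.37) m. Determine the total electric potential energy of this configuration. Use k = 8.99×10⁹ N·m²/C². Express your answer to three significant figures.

3.86×10⁻⁷ J

The assembly work is the sum of pairwise potential energies, U = Σ_{i<j} kqᵢqⱼ/rᵢⱼ.
Pair separations: r₁₂ = 0.810 m.
U = (3.86×10⁻⁷) = 3.86×10⁻⁷ J.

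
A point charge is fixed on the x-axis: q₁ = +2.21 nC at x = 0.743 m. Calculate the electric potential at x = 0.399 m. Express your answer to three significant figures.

Electric potential is a scalar, so the contributions from each charge add algebraically: V = Σ kqᵢ/rᵢ.
V = k[(2.21×10⁻⁹)/(0.344)] = 57.8 V.

57.8 V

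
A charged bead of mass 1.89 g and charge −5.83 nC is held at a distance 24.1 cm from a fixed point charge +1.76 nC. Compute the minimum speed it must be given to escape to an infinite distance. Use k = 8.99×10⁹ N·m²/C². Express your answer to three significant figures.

0.0201 m/s

To just escape, total mechanical energy must reach zero at infinity: ½mv²_min + U = 0, so ½mv²_min = −U = |kQq|/r.
|U| = |kQq|/r = (8.99×10⁹ N·m²/C²)(1.76×10⁻⁹)(5.83×10⁻⁹)/(0.241) = 3.83×10⁻⁷ J.
v_min = √(2|U|/m) = √(2·3.83×10⁻⁷/1.89×10⁻³) = 0.0201 m/s.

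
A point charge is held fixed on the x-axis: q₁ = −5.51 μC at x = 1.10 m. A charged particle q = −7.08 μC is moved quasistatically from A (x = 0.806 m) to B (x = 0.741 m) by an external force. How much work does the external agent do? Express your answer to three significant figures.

-0.216 J

For quasistatic motion the external work equals the change in potential energy: W_ext = qΔV = q(V_B − V_A).
At A: distance to the source charge is 0.294 m; V_A = kq₁/r = -1.68×10⁵ V.
At B: distance to the source charge is 0.359 m; V_B = kq₁/r = -1.38×10⁵ V.
ΔV = V_B − V_A = 3.05×10⁴ V.
W_ext = qΔV = (-7.08×10⁻⁶ C)(3.05×10⁴ V) = -0.216 J.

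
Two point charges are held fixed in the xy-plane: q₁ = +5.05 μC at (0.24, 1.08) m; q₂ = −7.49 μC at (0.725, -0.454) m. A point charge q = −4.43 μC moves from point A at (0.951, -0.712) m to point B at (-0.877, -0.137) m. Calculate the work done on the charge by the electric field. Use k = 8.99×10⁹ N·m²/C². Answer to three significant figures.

0.704 J

The work done by the electric force is W_field = −ΔU = −q(V_B − V_A) = q(V_A − V_B).
At A: distances to the source charges are 1.93 m, 0.343 m; V_A = Σ kqᵢ/rᵢ = -1.73×10⁵ V.
At B: distances to the source charges are 1.65 m, 1.63 m; V_B = Σ kqᵢ/rᵢ = -1.37×10⁴ V.
ΔV = V_B − V_A = 1.59×10⁵ V.
W_field = −qΔV = −(-4.43×10⁻⁶ C)(1.59×10⁵ V) = 0.704 J.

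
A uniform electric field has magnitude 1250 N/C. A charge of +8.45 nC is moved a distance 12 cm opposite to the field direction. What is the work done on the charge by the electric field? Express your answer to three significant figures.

The potential change for a displacement 12 cm opposite to the field direction is ΔV = +Ed = 150 V.
W_field = −qΔV = -1.27×10⁻⁶ J.

-1.27×10⁻⁶ J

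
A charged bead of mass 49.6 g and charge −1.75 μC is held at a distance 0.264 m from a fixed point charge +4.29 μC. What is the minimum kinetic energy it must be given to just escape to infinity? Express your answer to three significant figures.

To just escape, total mechanical energy must reach zero at infinity: ½mv²_min + U = 0, so ½mv²_min = −U = |kQq|/r.
|U| = |kQq|/r = (8.99×10⁹ N·m²/C²)(4.29×10⁻⁶)(1.75×10⁻⁶)/(0.264) = 0.256 J.

0.256 J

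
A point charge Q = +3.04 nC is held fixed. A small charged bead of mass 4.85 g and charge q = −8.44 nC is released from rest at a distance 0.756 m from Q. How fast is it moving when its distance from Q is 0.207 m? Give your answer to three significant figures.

0.0183 m/s

Only the electrostatic force acts, so mechanical energy is conserved: ½mv² = U₁ − U₂ = kQq(1/r₁ − 1/r₂).
U₁ − U₂ = (8.99×10⁹ N·m²/C²)(3.04×10⁻⁹ C)(-8.44×10⁻⁹ C)(1/0.756 − 1/0.207) = 8.09×10⁻⁷ J.
v = √(2·8.09×10⁻⁷/4.85×10⁻³) = 0.0183 m/s.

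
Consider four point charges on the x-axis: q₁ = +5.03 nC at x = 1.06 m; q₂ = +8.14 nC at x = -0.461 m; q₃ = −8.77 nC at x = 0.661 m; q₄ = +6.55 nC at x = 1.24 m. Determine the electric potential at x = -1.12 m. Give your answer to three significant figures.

Electric potential is a scalar, so the contributions from each charge add algebraically: V = Σ kqᵢ/rᵢ.
Distances from the field point to each charge: r₁ = 2.18 m, r₂ = 0.659 m, r₃ = 1.78 m, r₄ = 2.36 m.
V = k[(5.03×10⁻⁹)/(2.18) + (8.14×10⁻⁹)/(0.659) + (-8.77×10⁻⁹)/(1.78) + (6.55×10⁻⁹)/(2.36)] = 112 V.

112 V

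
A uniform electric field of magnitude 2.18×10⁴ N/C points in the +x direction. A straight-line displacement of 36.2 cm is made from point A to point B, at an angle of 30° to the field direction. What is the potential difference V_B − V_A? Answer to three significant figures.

Only the component of displacement along E changes the potential: ΔV = −E·d·cosθ.
ΔV = −(2.18×10⁴ V/m)(0.362 m)cos30° = -6830 V.

-6830 V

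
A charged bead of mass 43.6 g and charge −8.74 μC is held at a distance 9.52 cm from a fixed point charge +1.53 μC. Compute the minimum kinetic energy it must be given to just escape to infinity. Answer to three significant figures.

1.26 J

To just escape, total mechanical energy must reach zero at infinity: ½mv²_min + U = 0, so ½mv²_min = −U = |kQq|/r.
|U| = |kQq|/r = (8.99×10⁹ N·m²/C²)(1.53×10⁻⁶)(8.74×10⁻⁶)/(0.0952) = 1.26 J.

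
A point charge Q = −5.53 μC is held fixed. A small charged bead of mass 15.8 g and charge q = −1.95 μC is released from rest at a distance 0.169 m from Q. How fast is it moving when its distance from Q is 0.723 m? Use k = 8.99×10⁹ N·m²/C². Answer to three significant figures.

Only the electrostatic force acts, so mechanical energy is conserved: ½mv² = U₁ − U₂ = kQq(1/r₁ − 1/r₂).
U₁ − U₂ = (8.99×10⁹ N·m²/C²)(-5.53×10⁻⁶ C)(-1.95×10⁻⁶ C)(1/0.169 − 1/0.723) = 0.440 J.
v = √(2·0.440/0.0158) = 7.46 m/s.

7.46 m/s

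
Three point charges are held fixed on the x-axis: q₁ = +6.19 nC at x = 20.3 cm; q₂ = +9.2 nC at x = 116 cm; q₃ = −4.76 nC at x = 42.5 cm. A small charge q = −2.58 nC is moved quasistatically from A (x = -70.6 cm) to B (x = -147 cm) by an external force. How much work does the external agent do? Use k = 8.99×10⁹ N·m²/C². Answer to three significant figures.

6.60×10⁻⁸ J

For quasistatic motion the external work equals the change in potential energy: W_ext = qΔV = q(V_B − V_A).
At A: distances to the source charges are 0.909 m, 1.87 m, 1.13 m; V_A = Σ kqᵢ/rᵢ = 67.7 V.
At B: distances to the source charges are 1.67 m, 2.63 m, 1.90 m; V_B = Σ kqᵢ/rᵢ = 42.1 V.
ΔV = V_B − V_A = -25.6 V.
W_ext = qΔV = (-2.58×10⁻⁹ C)(-25.6 V) = 6.60×10⁻⁸ J.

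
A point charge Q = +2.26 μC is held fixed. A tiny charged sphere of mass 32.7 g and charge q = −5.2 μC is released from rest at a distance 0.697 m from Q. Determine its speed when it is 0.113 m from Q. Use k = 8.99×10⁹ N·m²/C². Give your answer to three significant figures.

Only the electrostatic force acts, so mechanical energy is conserved: ½mv² = U₁ − U₂ = kQq(1/r₁ − 1/r₂).
U₁ − U₂ = (8.99×10⁹ N·m²/C²)(2.26×10⁻⁶ C)(-5.20×10⁻⁶ C)(1/0.697 − 1/0.113) = 0.783 J.
v = √(2·0.783/0.0327) = 6.92 m/s.

6.92 m/s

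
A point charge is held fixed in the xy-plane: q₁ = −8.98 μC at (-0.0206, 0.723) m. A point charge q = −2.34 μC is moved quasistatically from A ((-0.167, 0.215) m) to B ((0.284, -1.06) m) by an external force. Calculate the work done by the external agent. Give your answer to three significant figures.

-0.253 J

For quasistatic motion the external work equals the change in potential energy: W_ext = qΔV = q(V_B − V_A).
At A: distance to the source charge is 0.529 m; V_A = kq₁/r = -1.53×10⁵ V.
At B: distance to the source charge is 1.81 m; V_B = kq₁/r = -4.46×10⁴ V.
ΔV = V_B − V_A = 1.08×10⁵ V.
W_ext = qΔV = (-2.34×10⁻⁶ C)(1.08×10⁵ V) = -0.253 J.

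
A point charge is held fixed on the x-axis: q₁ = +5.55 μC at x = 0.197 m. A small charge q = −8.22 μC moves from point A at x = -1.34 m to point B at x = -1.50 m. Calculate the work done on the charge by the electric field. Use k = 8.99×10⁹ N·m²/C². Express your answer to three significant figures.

-0.0252 J

The work done by the electric force is W_field = −ΔU = −q(V_B − V_A) = q(V_A − V_B).
At A: distance to the source charge is 1.54 m; V_A = kq₁/r = 3.25×10⁴ V.
At B: distance to the source charge is 1.70 m; V_B = kq₁/r = 2.94×10⁴ V.
ΔV = V_B − V_A = -3060 V.
W_field = −qΔV = −(-8.22×10⁻⁶ C)(-3060 V) = -0.0252 J.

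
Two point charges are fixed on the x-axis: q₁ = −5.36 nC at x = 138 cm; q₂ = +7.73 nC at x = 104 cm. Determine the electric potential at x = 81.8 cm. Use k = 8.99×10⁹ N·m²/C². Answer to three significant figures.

The total potential is the scalar sum of each charge's contribution, V = Σ kqᵢ/rᵢ.
Distances from the field point to each charge: r₁ = 0.562 m, r₂ = 0.222 m.
V = k[(-5.36×10⁻⁹)/(0.562) + (7.73×10⁻⁹)/(0.222)] = 227 V.

227 V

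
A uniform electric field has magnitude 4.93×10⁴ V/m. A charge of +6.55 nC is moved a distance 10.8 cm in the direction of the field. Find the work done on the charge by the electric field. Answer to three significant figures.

3.49×10⁻⁵ J

The potential change for a displacement 10.8 cm in the direction of the field is ΔV = −Ed = -5320 V.
W_field = −qΔV = 3.49×10⁻⁵ J.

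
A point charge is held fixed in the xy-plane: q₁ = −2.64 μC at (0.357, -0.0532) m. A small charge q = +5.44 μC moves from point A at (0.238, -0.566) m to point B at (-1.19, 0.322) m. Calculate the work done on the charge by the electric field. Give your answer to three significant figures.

-0.164 J

The work done by the electric force is W_field = −ΔU = −q(V_B − V_A) = q(V_A − V_B).
At A: distance to the source charge is 0.526 m; V_A = kq₁/r = -4.51×10⁴ V.
At B: distance to the source charge is 1.59 m; V_B = kq₁/r = -1.49×10⁴ V.
ΔV = V_B − V_A = 3.02×10⁴ V.
W_field = −qΔV = −(5.44×10⁻⁶ C)(3.02×10⁴ V) = -0.164 J.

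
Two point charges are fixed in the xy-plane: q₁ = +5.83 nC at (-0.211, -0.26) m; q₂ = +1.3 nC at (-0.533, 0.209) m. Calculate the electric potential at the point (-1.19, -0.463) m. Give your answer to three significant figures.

Electric potential is a scalar, so the contributions from each charge add algebraically: V = Σ kqᵢ/rᵢ.
Distances from the field point to each charge: r₁ = 1.00 m, r₂ = 0.940 m.
V = k[(5.83×10⁻⁹)/(1.00) + (1.30×10⁻⁹)/(0.940)] = 64.9 V.

64.9 V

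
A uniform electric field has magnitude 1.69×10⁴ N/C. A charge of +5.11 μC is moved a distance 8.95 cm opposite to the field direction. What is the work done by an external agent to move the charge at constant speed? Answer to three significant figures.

7.73×10⁻³ J

The potential change for a displacement 8.95 cm opposite to the field direction is ΔV = +Ed = 1510 V.
W_ext = qΔV = 7.73×10⁻³ J.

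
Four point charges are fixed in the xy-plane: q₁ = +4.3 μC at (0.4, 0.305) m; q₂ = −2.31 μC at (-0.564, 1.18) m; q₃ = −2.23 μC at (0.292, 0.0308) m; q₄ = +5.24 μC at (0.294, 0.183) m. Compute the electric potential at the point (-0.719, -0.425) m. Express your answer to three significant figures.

Electric potential is a scalar, so the contributions from each charge add algebraically: V = Σ kqᵢ/rᵢ.
Distances from the field point to each charge: r₁ = 1.34 m, r₂ = 1.61 m, r₃ = 1.11 m, r₄ = 1.18 m.
V = k[(4.30×10⁻⁶)/(1.34) + (-2.31×10⁻⁶)/(1.61) + (-2.23×10⁻⁶)/(1.11) + (5.24×10⁻⁶)/(1.18)] = 3.78×10⁴ V.

3.78×10⁴ V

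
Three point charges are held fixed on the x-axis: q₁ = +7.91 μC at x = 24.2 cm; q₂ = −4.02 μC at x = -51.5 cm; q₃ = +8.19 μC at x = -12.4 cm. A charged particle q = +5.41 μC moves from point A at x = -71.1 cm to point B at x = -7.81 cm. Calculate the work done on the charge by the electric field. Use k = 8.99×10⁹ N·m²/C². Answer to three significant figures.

The work done by the electric force is W_field = −ΔU = −q(V_B − V_A) = q(V_A − V_B).
At A: distances to the source charges are 0.953 m, 0.196 m, 0.587 m; V_A = Σ kqᵢ/rᵢ = 1.57×10⁴ V.
At B: distances to the source charges are 0.320 m, 0.437 m, 0.0459 m; V_B = Σ kqᵢ/rᵢ = 1.74×10⁶ V.
ΔV = V_B − V_A = 1.73×10⁶ V.
W_field = −qΔV = −(5.41×10⁻⁶ C)(1.73×10⁶ V) = -9.35 J.

-9.35 J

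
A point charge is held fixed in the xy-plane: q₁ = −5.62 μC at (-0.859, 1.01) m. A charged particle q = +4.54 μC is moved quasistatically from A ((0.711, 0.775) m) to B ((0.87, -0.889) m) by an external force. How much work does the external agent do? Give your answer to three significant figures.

0.0552 J

For quasistatic motion the external work equals the change in potential energy: W_ext = qΔV = q(V_B − V_A).
At A: distance to the source charge is 1.59 m; V_A = kq₁/r = -3.18×10⁴ V.
At B: distance to the source charge is 2.57 m; V_B = kq₁/r = -1.97×10⁴ V.
ΔV = V_B − V_A = 1.22×10⁴ V.
W_ext = qΔV = (4.54×10⁻⁶ C)(1.22×10⁴ V) = 0.0552 J.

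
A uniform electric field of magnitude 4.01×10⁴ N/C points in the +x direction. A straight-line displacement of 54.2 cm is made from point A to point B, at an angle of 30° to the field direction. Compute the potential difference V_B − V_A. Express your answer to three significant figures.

Only the component of displacement along E changes the potential: ΔV = −E·d·cosθ.
ΔV = −(4.01×10⁴ V/m)(0.542 m)cos30° = -1.88×10⁴ V.

-1.88×10⁴ V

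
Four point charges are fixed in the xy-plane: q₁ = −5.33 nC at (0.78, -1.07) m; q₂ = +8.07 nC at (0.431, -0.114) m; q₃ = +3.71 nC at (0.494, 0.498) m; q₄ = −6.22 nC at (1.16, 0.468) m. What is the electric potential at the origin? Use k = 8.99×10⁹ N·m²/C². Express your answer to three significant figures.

The total potential is the scalar sum of each charge's contribution, V = Σ kqᵢ/rᵢ.
Distances from the field point to each charge: r₁ = 1.32 m, r₂ = 0.446 m, r₃ = 0.701 m, r₄ = 1.25 m.
V = k[(-5.33×10⁻⁹)/(1.32) + (8.07×10⁻⁹)/(0.446) + (3.71×10⁻⁹)/(0.701) + (-6.22×10⁻⁹)/(1.25)] = 129 V.

129 V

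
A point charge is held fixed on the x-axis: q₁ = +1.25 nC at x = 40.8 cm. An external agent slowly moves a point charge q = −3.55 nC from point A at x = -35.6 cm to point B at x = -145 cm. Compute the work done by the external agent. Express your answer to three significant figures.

3.07×10⁻⁸ J

For quasistatic motion the external work equals the change in potential energy: W_ext = qΔV = q(V_B − V_A).
At A: distance to the source charge is 0.764 m; V_A = kq₁/r = 14.7 V.
At B: distance to the source charge is 1.86 m; V_B = kq₁/r = 6.05 V.
ΔV = V_B − V_A = -8.66 V.
W_ext = qΔV = (-3.55×10⁻⁹ C)(-8.66 V) = 3.07×10⁻⁸ J.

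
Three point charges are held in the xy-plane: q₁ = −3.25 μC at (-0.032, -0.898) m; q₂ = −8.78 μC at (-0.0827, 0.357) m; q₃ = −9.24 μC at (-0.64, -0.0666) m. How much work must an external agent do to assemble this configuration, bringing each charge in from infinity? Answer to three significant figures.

The work to assemble the configuration equals its total potential energy, U = Σ kqᵢqⱼ/rᵢⱼ over all pairs.
Pair separations: r₁₂ = 1.26 m, r₁₃ = 1.03 m, r₂₃ = 0.700 m.
U = (0.204) + (0.262) + (1.04) = 1.51 J.

1.51 J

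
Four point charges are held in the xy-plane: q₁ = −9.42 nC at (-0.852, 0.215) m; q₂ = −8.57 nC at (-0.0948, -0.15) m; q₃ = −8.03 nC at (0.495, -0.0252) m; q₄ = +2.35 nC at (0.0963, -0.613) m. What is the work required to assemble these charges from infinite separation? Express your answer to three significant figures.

1.63×10⁻⁶ J

The assembly work is the sum of pairwise potential energies, U = Σ_{i<j} kqᵢqⱼ/rᵢⱼ.
Pair separations: r₁₂ = 0.841 m, r₁₃ = 1.37 m, r₁₄ = 1.26 m, r₂₃ = 0.603 m, r₂₄ = 0.501 m, r₃₄ = 0.710 m.
Summing all 6 pair terms gives U = 1.63×10⁻⁶ J.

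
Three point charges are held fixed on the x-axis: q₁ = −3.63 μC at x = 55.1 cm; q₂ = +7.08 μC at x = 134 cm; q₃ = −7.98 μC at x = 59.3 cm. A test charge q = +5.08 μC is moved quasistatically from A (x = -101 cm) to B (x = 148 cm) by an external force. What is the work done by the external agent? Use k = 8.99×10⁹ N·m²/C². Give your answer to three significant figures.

For quasistatic motion the external work equals the change in potential energy: W_ext = qΔV = q(V_B − V_A).
At A: distances to the source charges are 1.56 m, 2.35 m, 1.60 m; V_A = Σ kqᵢ/rᵢ = -3.86×10⁴ V.
At B: distances to the source charges are 0.929 m, 0.140 m, 0.887 m; V_B = Σ kqᵢ/rᵢ = 3.39×10⁵ V.
ΔV = V_B − V_A = 3.77×10⁵ V.
W_ext = qΔV = (5.08×10⁻⁶ C)(3.77×10⁵ V) = 1.92 J.

1.92 J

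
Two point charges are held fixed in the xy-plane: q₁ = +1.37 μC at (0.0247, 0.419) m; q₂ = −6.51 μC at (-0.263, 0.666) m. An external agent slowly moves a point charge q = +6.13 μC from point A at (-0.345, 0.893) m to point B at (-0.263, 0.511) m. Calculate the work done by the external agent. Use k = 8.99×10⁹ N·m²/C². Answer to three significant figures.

-0.704 J

For quasistatic motion the external work equals the change in potential energy: W_ext = qΔV = q(V_B − V_A).
At A: distances to the source charges are 0.601 m, 0.241 m; V_A = Σ kqᵢ/rᵢ = -2.22×10⁵ V.
At B: distances to the source charges are 0.302 m, 0.155 m; V_B = Σ kqᵢ/rᵢ = -3.37×10⁵ V.
ΔV = V_B − V_A = -1.15×10⁵ V.
W_ext = qΔV = (6.13×10⁻⁶ C)(-1.15×10⁵ V) = -0.704 J.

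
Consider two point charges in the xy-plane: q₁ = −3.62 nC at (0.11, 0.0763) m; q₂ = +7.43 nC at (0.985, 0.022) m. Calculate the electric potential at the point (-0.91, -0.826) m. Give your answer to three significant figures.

8.28 V

Electric potential is a scalar, so the contributions from each charge add algebraically: V = Σ kqᵢ/rᵢ.
Distances from the field point to each charge: r₁ = 1.36 m, r₂ = 2.08 m.
V = k[(-3.62×10⁻⁹)/(1.36) + (7.43×10⁻⁹)/(2.08)] = 8.28 V.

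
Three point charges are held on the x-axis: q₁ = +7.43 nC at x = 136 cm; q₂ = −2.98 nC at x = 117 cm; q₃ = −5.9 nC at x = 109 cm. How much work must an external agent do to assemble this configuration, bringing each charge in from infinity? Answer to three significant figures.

-5.31×10⁻⁷ J

The work to assemble the configuration equals its total potential energy, U = Σ kqᵢqⱼ/rᵢⱼ over all pairs.
Pair separations: r₁₂ = 0.190 m, r₁₃ = 0.270 m, r₂₃ = 0.0800 m.
U = (-1.05×10⁻⁶) + (-1.46×10⁻⁶) + (1.98×10⁻⁶) = -5.31×10⁻⁷ J.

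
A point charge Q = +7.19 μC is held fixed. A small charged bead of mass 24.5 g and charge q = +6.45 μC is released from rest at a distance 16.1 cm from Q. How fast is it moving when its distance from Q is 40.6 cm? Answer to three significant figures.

11.3 m/s

Only the electrostatic force acts, so mechanical energy is conserved: ½mv² = U₁ − U₂ = kQq(1/r₁ − 1/r₂).
U₁ − U₂ = (8.99×10⁹ N·m²/C²)(7.19×10⁻⁶ C)(6.45×10⁻⁶ C)(1/0.161 − 1/0.406) = 1.56 J.
v = √(2·1.56/0.0245) = 11.3 m/s.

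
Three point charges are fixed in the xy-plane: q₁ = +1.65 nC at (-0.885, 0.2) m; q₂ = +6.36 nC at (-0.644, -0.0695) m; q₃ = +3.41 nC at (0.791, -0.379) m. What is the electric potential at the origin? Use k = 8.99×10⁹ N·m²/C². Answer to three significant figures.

The total potential is the scalar sum of each charge's contribution, V = Σ kqᵢ/rᵢ.
Distances from the field point to each charge: r₁ = 0.907 m, r₂ = 0.648 m, r₃ = 0.877 m.
V = k[(1.65×10⁻⁹)/(0.907) + (6.36×10⁻⁹)/(0.648) + (3.41×10⁻⁹)/(0.877)] = 140 V.

140 V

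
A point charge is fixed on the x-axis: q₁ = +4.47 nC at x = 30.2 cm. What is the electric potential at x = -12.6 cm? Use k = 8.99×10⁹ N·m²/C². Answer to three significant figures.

The total potential is the scalar sum of each charge's contribution, V = Σ kqᵢ/rᵢ.
V = k[(4.47×10⁻⁹)/(0.428)] = 93.9 V.

93.9 V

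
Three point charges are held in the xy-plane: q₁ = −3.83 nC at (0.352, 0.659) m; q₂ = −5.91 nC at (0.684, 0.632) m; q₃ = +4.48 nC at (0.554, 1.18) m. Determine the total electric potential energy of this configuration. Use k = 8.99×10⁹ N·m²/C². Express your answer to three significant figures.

-8.78×10⁻⁸ J

The work to assemble the configuration equals its total potential energy, U = Σ kqᵢqⱼ/rᵢⱼ over all pairs.
Pair separations: r₁₂ = 0.333 m, r₁₃ = 0.559 m, r₂₃ = 0.563 m.
U = (6.11×10⁻⁷) + (-2.76×10⁻⁷) + (-4.23×10⁻⁷) = -8.78×10⁻⁸ J.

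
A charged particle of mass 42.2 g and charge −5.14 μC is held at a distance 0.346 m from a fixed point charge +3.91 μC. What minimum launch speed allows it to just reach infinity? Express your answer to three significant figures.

To just escape, total mechanical energy must reach zero at infinity: ½mv²_min + U = 0, so ½mv²_min = −U = |kQq|/r.
|U| = |kQq|/r = (8.99×10⁹ N·m²/C²)(3.91×10⁻⁶)(5.14×10⁻⁶)/(0.346) = 0.522 J.
v_min = √(2|U|/m) = √(2·0.522/0.0422) = 4.97 m/s.

4.97 m/s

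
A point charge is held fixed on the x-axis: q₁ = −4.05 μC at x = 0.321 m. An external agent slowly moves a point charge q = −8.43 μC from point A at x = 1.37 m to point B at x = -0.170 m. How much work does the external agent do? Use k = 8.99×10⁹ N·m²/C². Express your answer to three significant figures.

0.333 J

For quasistatic motion the external work equals the change in potential energy: W_ext = qΔV = q(V_B − V_A).
At A: distance to the source charge is 1.05 m; V_A = kq₁/r = -3.47×10⁴ V.
At B: distance to the source charge is 0.491 m; V_B = kq₁/r = -7.42×10⁴ V.
ΔV = V_B − V_A = -3.94×10⁴ V.
W_ext = qΔV = (-8.43×10⁻⁶ C)(-3.94×10⁴ V) = 0.333 J.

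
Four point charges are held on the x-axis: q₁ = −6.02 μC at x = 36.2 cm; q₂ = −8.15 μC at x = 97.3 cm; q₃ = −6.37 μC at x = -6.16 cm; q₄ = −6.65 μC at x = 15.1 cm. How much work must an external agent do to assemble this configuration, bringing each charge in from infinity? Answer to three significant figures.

The assembly work is the sum of pairwise potential energies, U = Σ_{i<j} kqᵢqⱼ/rᵢⱼ.
Pair separations: r₁₂ = 0.611 m, r₁₃ = 0.424 m, r₁₄ = 0.211 m, r₂₃ = 1.03 m, r₂₄ = 0.822 m, r₃₄ = 0.213 m.
Summing all 6 pair terms gives U = 6.08 J.

6.08 J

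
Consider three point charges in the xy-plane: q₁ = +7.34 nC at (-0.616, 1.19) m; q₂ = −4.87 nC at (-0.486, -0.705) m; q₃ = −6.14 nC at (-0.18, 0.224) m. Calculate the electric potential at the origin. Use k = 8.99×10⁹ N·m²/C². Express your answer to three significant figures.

-194 V

Electric potential is a scalar, so the contributions from each charge add algebraically: V = Σ kqᵢ/rᵢ.
Distances from the field point to each charge: r₁ = 1.34 m, r₂ = 0.856 m, r₃ = 0.287 m.
V = k[(7.34×10⁻⁹)/(1.34) + (-4.87×10⁻⁹)/(0.856) + (-6.14×10⁻⁹)/(0.287)] = -194 V.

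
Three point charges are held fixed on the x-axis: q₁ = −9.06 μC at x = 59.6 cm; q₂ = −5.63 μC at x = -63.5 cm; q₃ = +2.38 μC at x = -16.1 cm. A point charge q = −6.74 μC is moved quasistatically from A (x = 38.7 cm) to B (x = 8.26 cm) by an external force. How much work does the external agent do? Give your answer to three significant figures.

For quasistatic motion the external work equals the change in potential energy: W_ext = qΔV = q(V_B − V_A).
At A: distances to the source charges are 0.209 m, 1.02 m, 0.548 m; V_A = Σ kqᵢ/rᵢ = -4.00×10⁵ V.
At B: distances to the source charges are 0.513 m, 0.718 m, 0.244 m; V_B = Σ kqᵢ/rᵢ = -1.41×10⁵ V.
ΔV = V_B − V_A = 2.59×10⁵ V.
W_ext = qΔV = (-6.74×10⁻⁶ C)(2.59×10⁵ V) = -1.74 J.

-1.74 J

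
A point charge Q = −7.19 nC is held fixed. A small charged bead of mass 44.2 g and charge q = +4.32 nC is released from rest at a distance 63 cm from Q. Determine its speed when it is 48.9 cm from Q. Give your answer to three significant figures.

Only the electrostatic force acts, so mechanical energy is conserved: ½mv² = U₁ − U₂ = kQq(1/r₁ − 1/r₂).
U₁ − U₂ = (8.99×10⁹ N·m²/C²)(-7.19×10⁻⁹ C)(4.32×10⁻⁹ C)(1/0.630 − 1/0.489) = 1.28×10⁻⁷ J.
v = √(2·1.28×10⁻⁷/0.0442) = 2.40×10⁻³ m/s.

2.40×10⁻³ m/s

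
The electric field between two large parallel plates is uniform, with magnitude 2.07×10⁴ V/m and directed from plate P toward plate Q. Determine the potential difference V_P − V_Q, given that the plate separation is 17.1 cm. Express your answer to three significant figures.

In a uniform field, potential decreases in the direction of E: ΔV = −E·d for a displacement d parallel to E.
Going from Q to P is a displacement of 17.1 cm opposite to the field, so V_P − V_Q = +Ed = 3540 V.

3540 V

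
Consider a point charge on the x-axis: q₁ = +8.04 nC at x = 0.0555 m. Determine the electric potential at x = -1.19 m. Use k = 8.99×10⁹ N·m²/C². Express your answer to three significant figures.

58.0 V

The total potential is the scalar sum of each charge's contribution, V = Σ kqᵢ/rᵢ.
V = k[(8.04×10⁻⁹)/(1.25)] = 58.0 V.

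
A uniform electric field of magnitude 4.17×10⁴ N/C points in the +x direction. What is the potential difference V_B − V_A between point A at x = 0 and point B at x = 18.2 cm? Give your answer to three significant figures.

-7590 V

In a uniform field, potential decreases in the direction of E: V_B − V_A = −E·Δx.
V_B − V_A = −(4.17×10⁴ V/m)(0.182 m) = -7590 V.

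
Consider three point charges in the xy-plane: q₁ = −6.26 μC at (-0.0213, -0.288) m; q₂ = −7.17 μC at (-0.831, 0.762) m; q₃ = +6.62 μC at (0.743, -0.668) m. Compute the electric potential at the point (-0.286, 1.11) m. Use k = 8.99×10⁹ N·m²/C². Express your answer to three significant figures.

The total potential is the scalar sum of each charge's contribution, V = Σ kqᵢ/rᵢ.
Distances from the field point to each charge: r₁ = 1.42 m, r₂ = 0.647 m, r₃ = 2.05 m.
V = k[(-6.26×10⁻⁶)/(1.42) + (-7.17×10⁻⁶)/(0.647) + (6.62×10⁻⁶)/(2.05)] = -1.10×10⁵ V.

-1.10×10⁵ V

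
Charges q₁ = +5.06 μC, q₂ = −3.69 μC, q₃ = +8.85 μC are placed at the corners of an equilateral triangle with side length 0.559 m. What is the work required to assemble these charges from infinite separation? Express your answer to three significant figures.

-0.105 J

The assembly work is the sum of pairwise potential energies, U = Σ_{i<j} kqᵢqⱼ/rᵢⱼ.
All three pair separations equal the side length, 0.559 m.
U = (-0.300) + (0.720) + (-0.525) = -0.105 J.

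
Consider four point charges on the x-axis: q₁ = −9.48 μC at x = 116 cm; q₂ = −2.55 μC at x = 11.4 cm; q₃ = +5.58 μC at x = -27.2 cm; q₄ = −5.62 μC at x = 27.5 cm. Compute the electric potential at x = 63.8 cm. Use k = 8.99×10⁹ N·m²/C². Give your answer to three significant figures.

-2.91×10⁵ V

Electric potential is a scalar, so the contributions from each charge add algebraically: V = Σ kqᵢ/rᵢ.
Distances from the field point to each charge: r₁ = 0.522 m, r₂ = 0.524 m, r₃ = 0.910 m, r₄ = 0.363 m.
V = k[(-9.48×10⁻⁶)/(0.522) + (-2.55×10⁻⁶)/(0.524) + (5.58×10⁻⁶)/(0.910) + (-5.62×10⁻⁶)/(0.363)] = -2.91×10⁵ V.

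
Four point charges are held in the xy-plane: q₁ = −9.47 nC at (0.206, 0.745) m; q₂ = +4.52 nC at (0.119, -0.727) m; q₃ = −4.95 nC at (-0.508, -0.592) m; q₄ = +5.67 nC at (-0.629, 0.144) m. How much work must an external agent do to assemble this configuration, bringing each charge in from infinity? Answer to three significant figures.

The work to assemble the configuration equals its total potential energy, U = Σ kqᵢqⱼ/rᵢⱼ over all pairs.
Pair separations: r₁₂ = 1.47 m, r₁₃ = 1.52 m, r₁₄ = 1.03 m, r₂₃ = 0.641 m, r₂₄ = 1.15 m, r₃₄ = 0.746 m.
Summing all 6 pair terms gives U = -9.03×10⁻⁷ J.

-9.03×10⁻⁷ J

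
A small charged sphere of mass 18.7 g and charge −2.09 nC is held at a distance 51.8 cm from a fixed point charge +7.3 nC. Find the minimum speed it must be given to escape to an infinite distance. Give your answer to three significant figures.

5.32×10⁻³ m/s

To just escape, total mechanical energy must reach zero at infinity: ½mv²_min + U = 0, so ½mv²_min = −U = |kQq|/r.
|U| = |kQq|/r = (8.99×10⁹ N·m²/C²)(7.30×10⁻⁹)(2.09×10⁻⁹)/(0.518) = 2.65×10⁻⁷ J.
v_min = √(2|U|/m) = √(2·2.65×10⁻⁷/0.0187) = 5.32×10⁻³ m/s.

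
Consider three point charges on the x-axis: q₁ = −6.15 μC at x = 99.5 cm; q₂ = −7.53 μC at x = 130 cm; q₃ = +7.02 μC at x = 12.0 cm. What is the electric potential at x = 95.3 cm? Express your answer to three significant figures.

Electric potential is a scalar, so the contributions from each charge add algebraically: V = Σ kqᵢ/rᵢ.
Distances from the field point to each charge: r₁ = 0.0420 m, r₂ = 0.347 m, r₃ = 0.833 m.
V = k[(-6.15×10⁻⁶)/(0.0420) + (-7.53×10⁻⁶)/(0.347) + (7.02×10⁻⁶)/(0.833)] = -1.44×10⁶ V.

-1.44×10⁶ V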